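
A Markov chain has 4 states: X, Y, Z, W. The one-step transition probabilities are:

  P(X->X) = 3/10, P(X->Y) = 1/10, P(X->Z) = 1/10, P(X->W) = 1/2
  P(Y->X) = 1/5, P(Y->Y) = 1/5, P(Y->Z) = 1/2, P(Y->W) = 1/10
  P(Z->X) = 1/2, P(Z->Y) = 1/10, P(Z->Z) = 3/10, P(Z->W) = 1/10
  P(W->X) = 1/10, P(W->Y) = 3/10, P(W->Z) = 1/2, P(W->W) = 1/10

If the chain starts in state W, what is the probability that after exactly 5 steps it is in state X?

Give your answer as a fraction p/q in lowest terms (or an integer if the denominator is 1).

Answer: 29961/100000

Derivation:
Computing P^5 by repeated multiplication:
P^1 =
  X: [3/10, 1/10, 1/10, 1/2]
  Y: [1/5, 1/5, 1/2, 1/10]
  Z: [1/2, 1/10, 3/10, 1/10]
  W: [1/10, 3/10, 1/2, 1/10]
P^2 =
  X: [21/100, 21/100, 9/25, 11/50]
  Y: [9/25, 7/50, 8/25, 9/50]
  Z: [33/100, 13/100, 6/25, 3/10]
  W: [7/20, 3/20, 9/25, 7/50]
P^3 =
  X: [307/1000, 33/200, 43/125, 23/125]
  Y: [157/500, 3/20, 73/250, 61/250]
  Z: [11/40, 173/1000, 8/25, 29/125]
  W: [329/1000, 143/1000, 36/125, 6/25]
P^4 =
  X: [631/2000, 1533/10000, 771/2500, 557/2500]
  Y: [1473/5000, 819/5000, 79/250, 141/625]
  Z: [3003/10000, 1637/10000, 163/500, 21/100]
  W: [2953/10000, 1623/10000, 777/2500, 579/2500]
P^5 =
  X: [30179/100000, 15989/100000, 7803/25000, 1131/5000]
  Y: [3017/10000, 323/2000, 3987/12500, 2723/12500]
  Z: [30683/100000, 15837/100000, 7867/25000, 5503/25000]
  W: [29961/100000, 3251/20000, 7993/25000, 5453/25000]

(P^5)[W -> X] = 29961/100000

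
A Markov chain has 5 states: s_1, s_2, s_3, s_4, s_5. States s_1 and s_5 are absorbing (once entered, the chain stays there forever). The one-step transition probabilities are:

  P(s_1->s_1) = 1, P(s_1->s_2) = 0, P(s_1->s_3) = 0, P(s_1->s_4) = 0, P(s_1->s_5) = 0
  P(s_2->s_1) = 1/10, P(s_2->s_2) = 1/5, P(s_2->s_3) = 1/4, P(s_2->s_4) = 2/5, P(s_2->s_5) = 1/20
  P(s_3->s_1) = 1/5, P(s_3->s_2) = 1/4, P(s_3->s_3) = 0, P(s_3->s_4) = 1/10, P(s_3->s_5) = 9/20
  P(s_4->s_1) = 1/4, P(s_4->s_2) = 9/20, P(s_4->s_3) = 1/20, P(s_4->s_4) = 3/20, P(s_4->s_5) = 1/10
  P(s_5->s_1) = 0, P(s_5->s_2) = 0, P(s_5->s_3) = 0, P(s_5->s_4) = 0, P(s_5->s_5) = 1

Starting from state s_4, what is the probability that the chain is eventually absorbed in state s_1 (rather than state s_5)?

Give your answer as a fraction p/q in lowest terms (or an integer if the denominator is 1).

Answer: 2089/3413

Derivation:
Let a_i = P(absorbed in s_1 | start in state i).
Boundary conditions: a_s_1 = 1, a_s_5 = 0.
For each transient state i, a_i = sum_j P(i->j) * a_j:
  a_s_2 = 1/10*a_s_1 + 1/5*a_s_2 + 1/4*a_s_3 + 2/5*a_s_4 + 1/20*a_s_5
  a_s_3 = 1/5*a_s_1 + 1/4*a_s_2 + 0*a_s_3 + 1/10*a_s_4 + 9/20*a_s_5
  a_s_4 = 1/4*a_s_1 + 9/20*a_s_2 + 1/20*a_s_3 + 3/20*a_s_4 + 1/10*a_s_5

Substituting a_s_1 = 1 and a_s_5 = 0, rearrange to (I - Q) a = r where r[i] = P(i -> s_1):
  [4/5, -1/4, -2/5] . (a_s_2, a_s_3, a_s_4) = 1/10
  [-1/4, 1, -1/10] . (a_s_2, a_s_3, a_s_4) = 1/5
  [-9/20, -1/20, 17/20] . (a_s_2, a_s_3, a_s_4) = 1/4

Solving yields:
  a_s_2 = 1898/3413
  a_s_3 = 1366/3413
  a_s_4 = 2089/3413

Starting state is s_4, so the absorption probability is a_s_4 = 2089/3413.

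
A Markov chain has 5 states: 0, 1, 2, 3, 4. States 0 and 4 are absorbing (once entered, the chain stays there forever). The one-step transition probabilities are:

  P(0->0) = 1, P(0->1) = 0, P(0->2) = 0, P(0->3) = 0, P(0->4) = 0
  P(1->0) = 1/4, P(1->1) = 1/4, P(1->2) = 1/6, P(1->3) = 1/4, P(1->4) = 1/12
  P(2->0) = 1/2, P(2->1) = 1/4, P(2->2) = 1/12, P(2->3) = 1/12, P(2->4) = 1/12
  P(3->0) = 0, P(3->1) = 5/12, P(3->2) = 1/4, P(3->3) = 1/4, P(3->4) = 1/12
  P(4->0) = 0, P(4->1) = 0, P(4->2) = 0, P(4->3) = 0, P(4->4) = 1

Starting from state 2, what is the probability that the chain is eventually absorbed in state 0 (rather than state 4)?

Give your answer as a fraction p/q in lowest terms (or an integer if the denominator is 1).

Answer: 123/152

Derivation:
Let a_i = P(absorbed in 0 | start in state i).
Boundary conditions: a_0 = 1, a_4 = 0.
For each transient state i, a_i = sum_j P(i->j) * a_j:
  a_1 = 1/4*a_0 + 1/4*a_1 + 1/6*a_2 + 1/4*a_3 + 1/12*a_4
  a_2 = 1/2*a_0 + 1/4*a_1 + 1/12*a_2 + 1/12*a_3 + 1/12*a_4
  a_3 = 0*a_0 + 5/12*a_1 + 1/4*a_2 + 1/4*a_3 + 1/12*a_4

Substituting a_0 = 1 and a_4 = 0, rearrange to (I - Q) a = r where r[i] = P(i -> 0):
  [3/4, -1/6, -1/4] . (a_1, a_2, a_3) = 1/4
  [-1/4, 11/12, -1/12] . (a_1, a_2, a_3) = 1/2
  [-5/12, -1/4, 3/4] . (a_1, a_2, a_3) = 0

Solving yields:
  a_1 = 225/304
  a_2 = 123/152
  a_3 = 207/304

Starting state is 2, so the absorption probability is a_2 = 123/152.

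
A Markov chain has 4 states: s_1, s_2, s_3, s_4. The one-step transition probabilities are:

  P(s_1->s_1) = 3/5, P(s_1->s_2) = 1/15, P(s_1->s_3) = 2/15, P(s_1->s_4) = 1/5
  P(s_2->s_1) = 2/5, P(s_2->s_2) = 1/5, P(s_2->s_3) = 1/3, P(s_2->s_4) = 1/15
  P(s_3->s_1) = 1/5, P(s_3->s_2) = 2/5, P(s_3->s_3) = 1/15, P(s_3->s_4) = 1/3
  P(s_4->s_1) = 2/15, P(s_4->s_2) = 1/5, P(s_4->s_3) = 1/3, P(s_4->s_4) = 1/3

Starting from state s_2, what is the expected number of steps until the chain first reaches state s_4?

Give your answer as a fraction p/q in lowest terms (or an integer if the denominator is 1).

Answer: 73/13

Derivation:
Let h_i = expected steps to first reach s_4 from state i.
Boundary: h_s_4 = 0.
First-step equations for the other states:
  h_s_1 = 1 + 3/5*h_s_1 + 1/15*h_s_2 + 2/15*h_s_3 + 1/5*h_s_4
  h_s_2 = 1 + 2/5*h_s_1 + 1/5*h_s_2 + 1/3*h_s_3 + 1/15*h_s_4
  h_s_3 = 1 + 1/5*h_s_1 + 2/5*h_s_2 + 1/15*h_s_3 + 1/3*h_s_4

Substituting h_s_4 = 0 and rearranging gives the linear system (I - Q) h = 1:
  [2/5, -1/15, -2/15] . (h_s_1, h_s_2, h_s_3) = 1
  [-2/5, 4/5, -1/3] . (h_s_1, h_s_2, h_s_3) = 1
  [-1/5, -2/5, 14/15] . (h_s_1, h_s_2, h_s_3) = 1

Solving yields:
  h_s_1 = 193/39
  h_s_2 = 73/13
  h_s_3 = 59/13

Starting state is s_2, so the expected hitting time is h_s_2 = 73/13.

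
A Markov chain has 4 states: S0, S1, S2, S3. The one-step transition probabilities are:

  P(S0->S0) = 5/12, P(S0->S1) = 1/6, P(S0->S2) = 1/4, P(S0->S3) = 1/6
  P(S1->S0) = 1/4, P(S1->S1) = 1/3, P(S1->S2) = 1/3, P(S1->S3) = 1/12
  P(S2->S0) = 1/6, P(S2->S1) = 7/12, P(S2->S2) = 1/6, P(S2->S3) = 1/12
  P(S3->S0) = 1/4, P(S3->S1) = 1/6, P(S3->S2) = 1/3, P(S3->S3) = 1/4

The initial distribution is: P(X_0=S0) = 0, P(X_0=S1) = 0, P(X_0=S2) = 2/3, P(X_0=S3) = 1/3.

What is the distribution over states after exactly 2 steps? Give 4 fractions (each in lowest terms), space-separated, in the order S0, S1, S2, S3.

Answer: 19/72 1/3 121/432 53/432

Derivation:
Propagating the distribution step by step (d_{t+1} = d_t * P):
d_0 = (S0=0, S1=0, S2=2/3, S3=1/3)
  d_1[S0] = 0*5/12 + 0*1/4 + 2/3*1/6 + 1/3*1/4 = 7/36
  d_1[S1] = 0*1/6 + 0*1/3 + 2/3*7/12 + 1/3*1/6 = 4/9
  d_1[S2] = 0*1/4 + 0*1/3 + 2/3*1/6 + 1/3*1/3 = 2/9
  d_1[S3] = 0*1/6 + 0*1/12 + 2/3*1/12 + 1/3*1/4 = 5/36
d_1 = (S0=7/36, S1=4/9, S2=2/9, S3=5/36)
  d_2[S0] = 7/36*5/12 + 4/9*1/4 + 2/9*1/6 + 5/36*1/4 = 19/72
  d_2[S1] = 7/36*1/6 + 4/9*1/3 + 2/9*7/12 + 5/36*1/6 = 1/3
  d_2[S2] = 7/36*1/4 + 4/9*1/3 + 2/9*1/6 + 5/36*1/3 = 121/432
  d_2[S3] = 7/36*1/6 + 4/9*1/12 + 2/9*1/12 + 5/36*1/4 = 53/432
d_2 = (S0=19/72, S1=1/3, S2=121/432, S3=53/432)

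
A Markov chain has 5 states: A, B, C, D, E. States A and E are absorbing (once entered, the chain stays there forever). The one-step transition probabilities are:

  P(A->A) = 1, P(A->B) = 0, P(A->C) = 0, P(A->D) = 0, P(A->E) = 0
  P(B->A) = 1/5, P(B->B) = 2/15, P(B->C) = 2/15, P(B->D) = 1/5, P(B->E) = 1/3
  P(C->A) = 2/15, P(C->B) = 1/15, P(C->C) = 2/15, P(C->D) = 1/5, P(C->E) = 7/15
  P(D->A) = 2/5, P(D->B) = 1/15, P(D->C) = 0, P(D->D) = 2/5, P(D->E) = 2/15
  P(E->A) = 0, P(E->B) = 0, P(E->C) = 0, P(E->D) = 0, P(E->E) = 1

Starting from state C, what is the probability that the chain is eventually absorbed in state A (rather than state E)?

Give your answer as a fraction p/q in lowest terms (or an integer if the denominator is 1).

Let a_i = P(absorbed in A | start in state i).
Boundary conditions: a_A = 1, a_E = 0.
For each transient state i, a_i = sum_j P(i->j) * a_j:
  a_B = 1/5*a_A + 2/15*a_B + 2/15*a_C + 1/5*a_D + 1/3*a_E
  a_C = 2/15*a_A + 1/15*a_B + 2/15*a_C + 1/5*a_D + 7/15*a_E
  a_D = 2/5*a_A + 1/15*a_B + 0*a_C + 2/5*a_D + 2/15*a_E

Substituting a_A = 1 and a_E = 0, rearrange to (I - Q) a = r where r[i] = P(i -> A):
  [13/15, -2/15, -1/5] . (a_B, a_C, a_D) = 1/5
  [-1/15, 13/15, -1/5] . (a_B, a_C, a_D) = 2/15
  [-1/15, 0, 3/5] . (a_B, a_C, a_D) = 2/5

Solving yields:
  a_B = 73/162
  a_C = 86/243
  a_D = 1045/1458

Starting state is C, so the absorption probability is a_C = 86/243.

Answer: 86/243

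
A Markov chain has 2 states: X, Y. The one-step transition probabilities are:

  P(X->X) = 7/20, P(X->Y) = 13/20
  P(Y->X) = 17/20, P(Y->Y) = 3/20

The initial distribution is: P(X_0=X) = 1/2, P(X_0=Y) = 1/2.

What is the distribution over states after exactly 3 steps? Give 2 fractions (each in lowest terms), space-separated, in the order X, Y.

Answer: 23/40 17/40

Derivation:
Propagating the distribution step by step (d_{t+1} = d_t * P):
d_0 = (X=1/2, Y=1/2)
  d_1[X] = 1/2*7/20 + 1/2*17/20 = 3/5
  d_1[Y] = 1/2*13/20 + 1/2*3/20 = 2/5
d_1 = (X=3/5, Y=2/5)
  d_2[X] = 3/5*7/20 + 2/5*17/20 = 11/20
  d_2[Y] = 3/5*13/20 + 2/5*3/20 = 9/20
d_2 = (X=11/20, Y=9/20)
  d_3[X] = 11/20*7/20 + 9/20*17/20 = 23/40
  d_3[Y] = 11/20*13/20 + 9/20*3/20 = 17/40
d_3 = (X=23/40, Y=17/40)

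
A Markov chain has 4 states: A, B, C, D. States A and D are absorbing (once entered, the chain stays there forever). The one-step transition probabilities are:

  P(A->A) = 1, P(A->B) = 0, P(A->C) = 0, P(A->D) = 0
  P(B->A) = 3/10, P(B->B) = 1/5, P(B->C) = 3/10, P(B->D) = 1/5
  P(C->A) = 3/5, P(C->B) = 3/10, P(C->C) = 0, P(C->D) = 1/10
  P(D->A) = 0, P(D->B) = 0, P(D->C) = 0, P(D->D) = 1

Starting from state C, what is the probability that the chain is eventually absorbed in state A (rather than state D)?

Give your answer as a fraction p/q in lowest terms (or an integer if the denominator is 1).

Answer: 57/71

Derivation:
Let a_i = P(absorbed in A | start in state i).
Boundary conditions: a_A = 1, a_D = 0.
For each transient state i, a_i = sum_j P(i->j) * a_j:
  a_B = 3/10*a_A + 1/5*a_B + 3/10*a_C + 1/5*a_D
  a_C = 3/5*a_A + 3/10*a_B + 0*a_C + 1/10*a_D

Substituting a_A = 1 and a_D = 0, rearrange to (I - Q) a = r where r[i] = P(i -> A):
  [4/5, -3/10] . (a_B, a_C) = 3/10
  [-3/10, 1] . (a_B, a_C) = 3/5

Solving yields:
  a_B = 48/71
  a_C = 57/71

Starting state is C, so the absorption probability is a_C = 57/71.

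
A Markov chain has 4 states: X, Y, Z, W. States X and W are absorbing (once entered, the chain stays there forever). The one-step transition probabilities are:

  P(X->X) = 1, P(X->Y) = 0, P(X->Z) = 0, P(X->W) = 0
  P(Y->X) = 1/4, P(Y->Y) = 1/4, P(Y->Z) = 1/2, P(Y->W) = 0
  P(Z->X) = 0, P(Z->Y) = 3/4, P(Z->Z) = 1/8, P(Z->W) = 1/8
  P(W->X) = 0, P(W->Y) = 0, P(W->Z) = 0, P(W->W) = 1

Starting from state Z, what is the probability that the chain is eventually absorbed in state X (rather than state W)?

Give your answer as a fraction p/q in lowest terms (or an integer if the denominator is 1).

Answer: 2/3

Derivation:
Let a_i = P(absorbed in X | start in state i).
Boundary conditions: a_X = 1, a_W = 0.
For each transient state i, a_i = sum_j P(i->j) * a_j:
  a_Y = 1/4*a_X + 1/4*a_Y + 1/2*a_Z + 0*a_W
  a_Z = 0*a_X + 3/4*a_Y + 1/8*a_Z + 1/8*a_W

Substituting a_X = 1 and a_W = 0, rearrange to (I - Q) a = r where r[i] = P(i -> X):
  [3/4, -1/2] . (a_Y, a_Z) = 1/4
  [-3/4, 7/8] . (a_Y, a_Z) = 0

Solving yields:
  a_Y = 7/9
  a_Z = 2/3

Starting state is Z, so the absorption probability is a_Z = 2/3.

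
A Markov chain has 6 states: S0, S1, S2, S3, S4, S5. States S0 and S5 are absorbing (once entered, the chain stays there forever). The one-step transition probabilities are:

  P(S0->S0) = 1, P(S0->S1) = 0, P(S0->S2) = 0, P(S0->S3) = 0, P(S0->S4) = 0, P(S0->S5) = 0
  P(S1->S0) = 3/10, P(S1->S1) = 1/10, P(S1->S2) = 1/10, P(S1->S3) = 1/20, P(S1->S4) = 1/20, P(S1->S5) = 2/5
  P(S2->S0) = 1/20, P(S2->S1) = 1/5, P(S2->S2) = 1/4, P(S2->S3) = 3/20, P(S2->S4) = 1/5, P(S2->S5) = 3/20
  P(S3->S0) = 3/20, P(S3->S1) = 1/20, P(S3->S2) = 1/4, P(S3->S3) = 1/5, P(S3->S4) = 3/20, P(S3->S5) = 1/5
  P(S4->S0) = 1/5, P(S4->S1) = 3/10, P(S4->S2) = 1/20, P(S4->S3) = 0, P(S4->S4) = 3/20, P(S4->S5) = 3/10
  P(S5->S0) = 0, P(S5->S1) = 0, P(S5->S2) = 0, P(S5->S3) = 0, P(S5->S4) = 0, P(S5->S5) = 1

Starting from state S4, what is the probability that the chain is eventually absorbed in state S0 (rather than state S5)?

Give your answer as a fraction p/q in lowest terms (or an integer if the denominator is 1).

Let a_i = P(absorbed in S0 | start in state i).
Boundary conditions: a_S0 = 1, a_S5 = 0.
For each transient state i, a_i = sum_j P(i->j) * a_j:
  a_S1 = 3/10*a_S0 + 1/10*a_S1 + 1/10*a_S2 + 1/20*a_S3 + 1/20*a_S4 + 2/5*a_S5
  a_S2 = 1/20*a_S0 + 1/5*a_S1 + 1/4*a_S2 + 3/20*a_S3 + 1/5*a_S4 + 3/20*a_S5
  a_S3 = 3/20*a_S0 + 1/20*a_S1 + 1/4*a_S2 + 1/5*a_S3 + 3/20*a_S4 + 1/5*a_S5
  a_S4 = 1/5*a_S0 + 3/10*a_S1 + 1/20*a_S2 + 0*a_S3 + 3/20*a_S4 + 3/10*a_S5

Substituting a_S0 = 1 and a_S5 = 0, rearrange to (I - Q) a = r where r[i] = P(i -> S0):
  [9/10, -1/10, -1/20, -1/20] . (a_S1, a_S2, a_S3, a_S4) = 3/10
  [-1/5, 3/4, -3/20, -1/5] . (a_S1, a_S2, a_S3, a_S4) = 1/20
  [-1/20, -1/4, 4/5, -3/20] . (a_S1, a_S2, a_S3, a_S4) = 3/20
  [-3/10, -1/20, 0, 17/20] . (a_S1, a_S2, a_S3, a_S4) = 1/5

Solving yields:
  a_S1 = 6493/15493
  a_S2 = 22759/61972
  a_S3 = 25059/61972
  a_S4 = 25087/61972

Starting state is S4, so the absorption probability is a_S4 = 25087/61972.

Answer: 25087/61972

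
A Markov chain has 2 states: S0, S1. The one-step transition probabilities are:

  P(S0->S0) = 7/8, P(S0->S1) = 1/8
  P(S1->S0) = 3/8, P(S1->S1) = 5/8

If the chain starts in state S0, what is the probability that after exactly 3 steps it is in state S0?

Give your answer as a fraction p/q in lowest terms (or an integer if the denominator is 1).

Computing P^3 by repeated multiplication:
P^1 =
  S0: [7/8, 1/8]
  S1: [3/8, 5/8]
P^2 =
  S0: [13/16, 3/16]
  S1: [9/16, 7/16]
P^3 =
  S0: [25/32, 7/32]
  S1: [21/32, 11/32]

(P^3)[S0 -> S0] = 25/32

Answer: 25/32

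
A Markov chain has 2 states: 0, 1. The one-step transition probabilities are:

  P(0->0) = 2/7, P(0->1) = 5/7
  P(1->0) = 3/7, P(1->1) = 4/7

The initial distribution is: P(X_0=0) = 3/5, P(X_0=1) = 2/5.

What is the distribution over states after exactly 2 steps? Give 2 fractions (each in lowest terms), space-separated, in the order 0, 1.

Propagating the distribution step by step (d_{t+1} = d_t * P):
d_0 = (0=3/5, 1=2/5)
  d_1[0] = 3/5*2/7 + 2/5*3/7 = 12/35
  d_1[1] = 3/5*5/7 + 2/5*4/7 = 23/35
d_1 = (0=12/35, 1=23/35)
  d_2[0] = 12/35*2/7 + 23/35*3/7 = 93/245
  d_2[1] = 12/35*5/7 + 23/35*4/7 = 152/245
d_2 = (0=93/245, 1=152/245)

Answer: 93/245 152/245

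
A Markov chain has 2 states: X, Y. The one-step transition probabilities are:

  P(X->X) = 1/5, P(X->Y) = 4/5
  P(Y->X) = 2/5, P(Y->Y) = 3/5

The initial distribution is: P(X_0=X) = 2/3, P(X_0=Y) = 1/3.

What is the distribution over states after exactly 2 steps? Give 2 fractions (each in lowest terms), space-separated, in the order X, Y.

Answer: 26/75 49/75

Derivation:
Propagating the distribution step by step (d_{t+1} = d_t * P):
d_0 = (X=2/3, Y=1/3)
  d_1[X] = 2/3*1/5 + 1/3*2/5 = 4/15
  d_1[Y] = 2/3*4/5 + 1/3*3/5 = 11/15
d_1 = (X=4/15, Y=11/15)
  d_2[X] = 4/15*1/5 + 11/15*2/5 = 26/75
  d_2[Y] = 4/15*4/5 + 11/15*3/5 = 49/75
d_2 = (X=26/75, Y=49/75)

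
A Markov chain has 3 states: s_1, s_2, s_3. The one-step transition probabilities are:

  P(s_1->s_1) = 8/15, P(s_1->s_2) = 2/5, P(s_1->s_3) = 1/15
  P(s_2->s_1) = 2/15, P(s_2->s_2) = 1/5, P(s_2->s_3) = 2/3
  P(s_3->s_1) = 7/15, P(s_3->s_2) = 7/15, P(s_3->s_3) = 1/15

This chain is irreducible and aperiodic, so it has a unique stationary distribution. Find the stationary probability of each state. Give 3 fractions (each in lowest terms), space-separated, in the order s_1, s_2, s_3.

Answer: 98/261 91/261 8/29

Derivation:
The stationary distribution satisfies pi = pi * P, i.e.:
  pi_s_1 = 8/15*pi_s_1 + 2/15*pi_s_2 + 7/15*pi_s_3
  pi_s_2 = 2/5*pi_s_1 + 1/5*pi_s_2 + 7/15*pi_s_3
  pi_s_3 = 1/15*pi_s_1 + 2/3*pi_s_2 + 1/15*pi_s_3
with normalization: pi_s_1 + pi_s_2 + pi_s_3 = 1.

Using the first 2 balance equations plus normalization, the linear system A*pi = b is:
  [-7/15, 2/15, 7/15] . pi = 0
  [2/5, -4/5, 7/15] . pi = 0
  [1, 1, 1] . pi = 1

Solving yields:
  pi_s_1 = 98/261
  pi_s_2 = 91/261
  pi_s_3 = 8/29

Verification (pi * P):
  98/261*8/15 + 91/261*2/15 + 8/29*7/15 = 98/261 = pi_s_1  (ok)
  98/261*2/5 + 91/261*1/5 + 8/29*7/15 = 91/261 = pi_s_2  (ok)
  98/261*1/15 + 91/261*2/3 + 8/29*1/15 = 8/29 = pi_s_3  (ok)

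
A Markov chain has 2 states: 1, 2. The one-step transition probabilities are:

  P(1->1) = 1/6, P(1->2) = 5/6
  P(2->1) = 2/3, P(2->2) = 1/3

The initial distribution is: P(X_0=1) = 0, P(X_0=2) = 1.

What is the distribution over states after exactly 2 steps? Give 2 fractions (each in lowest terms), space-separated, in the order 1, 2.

Answer: 1/3 2/3

Derivation:
Propagating the distribution step by step (d_{t+1} = d_t * P):
d_0 = (1=0, 2=1)
  d_1[1] = 0*1/6 + 1*2/3 = 2/3
  d_1[2] = 0*5/6 + 1*1/3 = 1/3
d_1 = (1=2/3, 2=1/3)
  d_2[1] = 2/3*1/6 + 1/3*2/3 = 1/3
  d_2[2] = 2/3*5/6 + 1/3*1/3 = 2/3
d_2 = (1=1/3, 2=2/3)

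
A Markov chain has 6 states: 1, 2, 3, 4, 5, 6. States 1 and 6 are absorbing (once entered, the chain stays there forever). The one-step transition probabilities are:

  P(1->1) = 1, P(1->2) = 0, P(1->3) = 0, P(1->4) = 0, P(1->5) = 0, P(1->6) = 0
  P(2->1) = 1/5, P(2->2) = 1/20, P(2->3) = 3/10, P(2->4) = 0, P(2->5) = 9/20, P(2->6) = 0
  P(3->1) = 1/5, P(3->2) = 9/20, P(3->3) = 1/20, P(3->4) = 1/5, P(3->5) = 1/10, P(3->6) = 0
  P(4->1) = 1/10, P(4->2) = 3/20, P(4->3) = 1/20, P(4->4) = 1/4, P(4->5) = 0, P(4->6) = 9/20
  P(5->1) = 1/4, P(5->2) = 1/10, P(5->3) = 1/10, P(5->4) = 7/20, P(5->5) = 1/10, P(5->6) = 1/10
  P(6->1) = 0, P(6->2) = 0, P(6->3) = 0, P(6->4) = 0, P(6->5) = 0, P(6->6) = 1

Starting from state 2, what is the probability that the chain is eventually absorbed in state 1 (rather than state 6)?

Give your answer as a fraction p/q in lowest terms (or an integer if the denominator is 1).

Let a_i = P(absorbed in 1 | start in state i).
Boundary conditions: a_1 = 1, a_6 = 0.
For each transient state i, a_i = sum_j P(i->j) * a_j:
  a_2 = 1/5*a_1 + 1/20*a_2 + 3/10*a_3 + 0*a_4 + 9/20*a_5 + 0*a_6
  a_3 = 1/5*a_1 + 9/20*a_2 + 1/20*a_3 + 1/5*a_4 + 1/10*a_5 + 0*a_6
  a_4 = 1/10*a_1 + 3/20*a_2 + 1/20*a_3 + 1/4*a_4 + 0*a_5 + 9/20*a_6
  a_5 = 1/4*a_1 + 1/10*a_2 + 1/10*a_3 + 7/20*a_4 + 1/10*a_5 + 1/10*a_6

Substituting a_1 = 1 and a_6 = 0, rearrange to (I - Q) a = r where r[i] = P(i -> 1):
  [19/20, -3/10, 0, -9/20] . (a_2, a_3, a_4, a_5) = 1/5
  [-9/20, 19/20, -1/5, -1/10] . (a_2, a_3, a_4, a_5) = 1/5
  [-3/20, -1/20, 3/4, 0] . (a_2, a_3, a_4, a_5) = 1/10
  [-1/10, -1/10, -7/20, 9/10] . (a_2, a_3, a_4, a_5) = 1/4

Solving yields:
  a_2 = 6409/9478
  a_3 = 43399/66346
  a_4 = 10356/33173
  a_5 = 36291/66346

Starting state is 2, so the absorption probability is a_2 = 6409/9478.

Answer: 6409/9478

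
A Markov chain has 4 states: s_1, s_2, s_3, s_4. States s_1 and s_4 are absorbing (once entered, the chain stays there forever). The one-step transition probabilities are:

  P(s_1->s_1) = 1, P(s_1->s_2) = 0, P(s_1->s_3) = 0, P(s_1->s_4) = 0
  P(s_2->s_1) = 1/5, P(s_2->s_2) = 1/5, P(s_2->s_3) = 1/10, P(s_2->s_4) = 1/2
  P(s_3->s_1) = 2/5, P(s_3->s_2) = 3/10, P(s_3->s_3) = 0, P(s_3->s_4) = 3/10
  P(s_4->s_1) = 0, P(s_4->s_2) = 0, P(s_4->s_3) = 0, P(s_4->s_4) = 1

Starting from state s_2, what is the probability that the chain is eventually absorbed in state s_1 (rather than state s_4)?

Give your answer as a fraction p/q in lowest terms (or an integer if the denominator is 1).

Let a_i = P(absorbed in s_1 | start in state i).
Boundary conditions: a_s_1 = 1, a_s_4 = 0.
For each transient state i, a_i = sum_j P(i->j) * a_j:
  a_s_2 = 1/5*a_s_1 + 1/5*a_s_2 + 1/10*a_s_3 + 1/2*a_s_4
  a_s_3 = 2/5*a_s_1 + 3/10*a_s_2 + 0*a_s_3 + 3/10*a_s_4

Substituting a_s_1 = 1 and a_s_4 = 0, rearrange to (I - Q) a = r where r[i] = P(i -> s_1):
  [4/5, -1/10] . (a_s_2, a_s_3) = 1/5
  [-3/10, 1] . (a_s_2, a_s_3) = 2/5

Solving yields:
  a_s_2 = 24/77
  a_s_3 = 38/77

Starting state is s_2, so the absorption probability is a_s_2 = 24/77.

Answer: 24/77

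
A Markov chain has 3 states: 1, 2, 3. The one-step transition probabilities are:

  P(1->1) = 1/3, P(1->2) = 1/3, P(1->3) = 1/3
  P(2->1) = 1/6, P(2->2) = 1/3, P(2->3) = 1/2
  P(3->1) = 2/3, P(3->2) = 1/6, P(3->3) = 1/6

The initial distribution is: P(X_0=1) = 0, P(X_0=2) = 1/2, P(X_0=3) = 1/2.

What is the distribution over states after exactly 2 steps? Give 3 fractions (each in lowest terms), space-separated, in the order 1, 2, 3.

Propagating the distribution step by step (d_{t+1} = d_t * P):
d_0 = (1=0, 2=1/2, 3=1/2)
  d_1[1] = 0*1/3 + 1/2*1/6 + 1/2*2/3 = 5/12
  d_1[2] = 0*1/3 + 1/2*1/3 + 1/2*1/6 = 1/4
  d_1[3] = 0*1/3 + 1/2*1/2 + 1/2*1/6 = 1/3
d_1 = (1=5/12, 2=1/4, 3=1/3)
  d_2[1] = 5/12*1/3 + 1/4*1/6 + 1/3*2/3 = 29/72
  d_2[2] = 5/12*1/3 + 1/4*1/3 + 1/3*1/6 = 5/18
  d_2[3] = 5/12*1/3 + 1/4*1/2 + 1/3*1/6 = 23/72
d_2 = (1=29/72, 2=5/18, 3=23/72)

Answer: 29/72 5/18 23/72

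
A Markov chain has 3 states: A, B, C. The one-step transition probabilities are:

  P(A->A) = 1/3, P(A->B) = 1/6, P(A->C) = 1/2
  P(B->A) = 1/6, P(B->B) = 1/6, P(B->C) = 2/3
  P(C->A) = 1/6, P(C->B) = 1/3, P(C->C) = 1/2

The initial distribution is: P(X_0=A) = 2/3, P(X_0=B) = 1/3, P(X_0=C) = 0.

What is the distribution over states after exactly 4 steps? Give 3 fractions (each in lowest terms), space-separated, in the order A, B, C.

Answer: 779/3888 125/486 703/1296

Derivation:
Propagating the distribution step by step (d_{t+1} = d_t * P):
d_0 = (A=2/3, B=1/3, C=0)
  d_1[A] = 2/3*1/3 + 1/3*1/6 + 0*1/6 = 5/18
  d_1[B] = 2/3*1/6 + 1/3*1/6 + 0*1/3 = 1/6
  d_1[C] = 2/3*1/2 + 1/3*2/3 + 0*1/2 = 5/9
d_1 = (A=5/18, B=1/6, C=5/9)
  d_2[A] = 5/18*1/3 + 1/6*1/6 + 5/9*1/6 = 23/108
  d_2[B] = 5/18*1/6 + 1/6*1/6 + 5/9*1/3 = 7/27
  d_2[C] = 5/18*1/2 + 1/6*2/3 + 5/9*1/2 = 19/36
d_2 = (A=23/108, B=7/27, C=19/36)
  d_3[A] = 23/108*1/3 + 7/27*1/6 + 19/36*1/6 = 131/648
  d_3[B] = 23/108*1/6 + 7/27*1/6 + 19/36*1/3 = 55/216
  d_3[C] = 23/108*1/2 + 7/27*2/3 + 19/36*1/2 = 44/81
d_3 = (A=131/648, B=55/216, C=44/81)
  d_4[A] = 131/648*1/3 + 55/216*1/6 + 44/81*1/6 = 779/3888
  d_4[B] = 131/648*1/6 + 55/216*1/6 + 44/81*1/3 = 125/486
  d_4[C] = 131/648*1/2 + 55/216*2/3 + 44/81*1/2 = 703/1296
d_4 = (A=779/3888, B=125/486, C=703/1296)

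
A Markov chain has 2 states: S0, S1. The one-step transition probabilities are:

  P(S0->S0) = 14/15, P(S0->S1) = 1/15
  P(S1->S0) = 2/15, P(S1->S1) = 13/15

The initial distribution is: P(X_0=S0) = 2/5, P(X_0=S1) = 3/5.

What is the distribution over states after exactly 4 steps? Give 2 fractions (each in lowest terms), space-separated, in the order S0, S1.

Propagating the distribution step by step (d_{t+1} = d_t * P):
d_0 = (S0=2/5, S1=3/5)
  d_1[S0] = 2/5*14/15 + 3/5*2/15 = 34/75
  d_1[S1] = 2/5*1/15 + 3/5*13/15 = 41/75
d_1 = (S0=34/75, S1=41/75)
  d_2[S0] = 34/75*14/15 + 41/75*2/15 = 62/125
  d_2[S1] = 34/75*1/15 + 41/75*13/15 = 63/125
d_2 = (S0=62/125, S1=63/125)
  d_3[S0] = 62/125*14/15 + 63/125*2/15 = 994/1875
  d_3[S1] = 62/125*1/15 + 63/125*13/15 = 881/1875
d_3 = (S0=994/1875, S1=881/1875)
  d_4[S0] = 994/1875*14/15 + 881/1875*2/15 = 1742/3125
  d_4[S1] = 994/1875*1/15 + 881/1875*13/15 = 1383/3125
d_4 = (S0=1742/3125, S1=1383/3125)

Answer: 1742/3125 1383/3125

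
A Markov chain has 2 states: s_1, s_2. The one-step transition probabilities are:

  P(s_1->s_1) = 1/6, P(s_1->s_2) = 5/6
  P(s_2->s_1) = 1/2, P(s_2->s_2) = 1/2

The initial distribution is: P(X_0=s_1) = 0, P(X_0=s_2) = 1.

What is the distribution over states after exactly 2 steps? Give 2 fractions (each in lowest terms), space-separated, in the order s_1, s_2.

Propagating the distribution step by step (d_{t+1} = d_t * P):
d_0 = (s_1=0, s_2=1)
  d_1[s_1] = 0*1/6 + 1*1/2 = 1/2
  d_1[s_2] = 0*5/6 + 1*1/2 = 1/2
d_1 = (s_1=1/2, s_2=1/2)
  d_2[s_1] = 1/2*1/6 + 1/2*1/2 = 1/3
  d_2[s_2] = 1/2*5/6 + 1/2*1/2 = 2/3
d_2 = (s_1=1/3, s_2=2/3)

Answer: 1/3 2/3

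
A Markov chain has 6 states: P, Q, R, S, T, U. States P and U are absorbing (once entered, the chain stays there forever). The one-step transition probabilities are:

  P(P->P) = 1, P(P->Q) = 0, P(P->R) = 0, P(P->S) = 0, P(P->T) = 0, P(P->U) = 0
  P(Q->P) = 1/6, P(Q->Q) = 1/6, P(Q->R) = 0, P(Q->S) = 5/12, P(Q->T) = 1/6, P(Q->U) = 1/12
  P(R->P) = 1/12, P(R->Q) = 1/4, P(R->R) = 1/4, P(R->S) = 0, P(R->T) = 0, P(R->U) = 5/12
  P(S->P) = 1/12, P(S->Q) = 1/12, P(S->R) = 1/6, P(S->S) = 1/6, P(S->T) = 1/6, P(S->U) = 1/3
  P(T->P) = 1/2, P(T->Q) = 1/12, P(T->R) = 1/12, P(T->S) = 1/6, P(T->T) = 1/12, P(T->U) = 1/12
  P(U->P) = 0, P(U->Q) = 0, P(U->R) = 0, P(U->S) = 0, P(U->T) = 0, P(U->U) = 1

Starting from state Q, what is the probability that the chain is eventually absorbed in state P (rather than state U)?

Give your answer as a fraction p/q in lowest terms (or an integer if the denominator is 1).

Let a_i = P(absorbed in P | start in state i).
Boundary conditions: a_P = 1, a_U = 0.
For each transient state i, a_i = sum_j P(i->j) * a_j:
  a_Q = 1/6*a_P + 1/6*a_Q + 0*a_R + 5/12*a_S + 1/6*a_T + 1/12*a_U
  a_R = 1/12*a_P + 1/4*a_Q + 1/4*a_R + 0*a_S + 0*a_T + 5/12*a_U
  a_S = 1/12*a_P + 1/12*a_Q + 1/6*a_R + 1/6*a_S + 1/6*a_T + 1/3*a_U
  a_T = 1/2*a_P + 1/12*a_Q + 1/12*a_R + 1/6*a_S + 1/12*a_T + 1/12*a_U

Substituting a_P = 1 and a_U = 0, rearrange to (I - Q) a = r where r[i] = P(i -> P):
  [5/6, 0, -5/12, -1/6] . (a_Q, a_R, a_S, a_T) = 1/6
  [-1/4, 3/4, 0, 0] . (a_Q, a_R, a_S, a_T) = 1/12
  [-1/12, -1/6, 5/6, -1/6] . (a_Q, a_R, a_S, a_T) = 1/12
  [-1/12, -1/12, -1/6, 11/12] . (a_Q, a_R, a_S, a_T) = 1/2

Solving yields:
  a_Q = 601/1185
  a_R = 332/1185
  a_S = 406/1185
  a_T = 161/237

Starting state is Q, so the absorption probability is a_Q = 601/1185.

Answer: 601/1185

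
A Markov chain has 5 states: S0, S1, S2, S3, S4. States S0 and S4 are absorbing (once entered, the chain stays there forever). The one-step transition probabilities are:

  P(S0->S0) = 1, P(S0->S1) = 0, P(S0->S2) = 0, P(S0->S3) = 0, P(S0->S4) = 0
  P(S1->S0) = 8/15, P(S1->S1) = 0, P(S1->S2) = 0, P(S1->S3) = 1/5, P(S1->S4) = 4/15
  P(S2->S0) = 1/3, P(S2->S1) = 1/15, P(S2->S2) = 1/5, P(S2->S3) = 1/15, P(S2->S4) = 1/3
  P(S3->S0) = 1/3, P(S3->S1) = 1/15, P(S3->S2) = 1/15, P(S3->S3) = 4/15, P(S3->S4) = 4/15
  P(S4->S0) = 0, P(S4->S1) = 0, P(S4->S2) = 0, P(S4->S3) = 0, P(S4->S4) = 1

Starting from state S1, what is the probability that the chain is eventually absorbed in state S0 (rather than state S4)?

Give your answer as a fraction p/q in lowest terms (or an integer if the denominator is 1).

Let a_i = P(absorbed in S0 | start in state i).
Boundary conditions: a_S0 = 1, a_S4 = 0.
For each transient state i, a_i = sum_j P(i->j) * a_j:
  a_S1 = 8/15*a_S0 + 0*a_S1 + 0*a_S2 + 1/5*a_S3 + 4/15*a_S4
  a_S2 = 1/3*a_S0 + 1/15*a_S1 + 1/5*a_S2 + 1/15*a_S3 + 1/3*a_S4
  a_S3 = 1/3*a_S0 + 1/15*a_S1 + 1/15*a_S2 + 4/15*a_S3 + 4/15*a_S4

Substituting a_S0 = 1 and a_S4 = 0, rearrange to (I - Q) a = r where r[i] = P(i -> S0):
  [1, 0, -1/5] . (a_S1, a_S2, a_S3) = 8/15
  [-1/15, 4/5, -1/15] . (a_S1, a_S2, a_S3) = 1/3
  [-1/15, -1/15, 11/15] . (a_S1, a_S2, a_S3) = 1/3

Solving yields:
  a_S1 = 1243/1926
  a_S2 = 166/321
  a_S3 = 1079/1926

Starting state is S1, so the absorption probability is a_S1 = 1243/1926.

Answer: 1243/1926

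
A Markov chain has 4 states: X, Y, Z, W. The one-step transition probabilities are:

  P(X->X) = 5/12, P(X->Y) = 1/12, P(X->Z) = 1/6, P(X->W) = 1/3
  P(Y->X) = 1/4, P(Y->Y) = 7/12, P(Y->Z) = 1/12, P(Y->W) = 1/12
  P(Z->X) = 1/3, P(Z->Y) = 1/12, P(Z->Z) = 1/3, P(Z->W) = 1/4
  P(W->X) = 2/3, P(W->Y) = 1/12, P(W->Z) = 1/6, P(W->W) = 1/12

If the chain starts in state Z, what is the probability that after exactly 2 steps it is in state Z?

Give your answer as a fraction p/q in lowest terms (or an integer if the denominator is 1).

Computing P^2 by repeated multiplication:
P^1 =
  X: [5/12, 1/12, 1/6, 1/3]
  Y: [1/4, 7/12, 1/12, 1/12]
  Z: [1/3, 1/12, 1/3, 1/4]
  W: [2/3, 1/12, 1/6, 1/12]
P^2 =
  X: [17/36, 1/8, 3/16, 31/144]
  Y: [1/3, 3/8, 19/144, 23/144]
  Z: [7/16, 1/8, 31/144, 2/9]
  W: [59/144, 1/8, 3/16, 5/18]

(P^2)[Z -> Z] = 31/144

Answer: 31/144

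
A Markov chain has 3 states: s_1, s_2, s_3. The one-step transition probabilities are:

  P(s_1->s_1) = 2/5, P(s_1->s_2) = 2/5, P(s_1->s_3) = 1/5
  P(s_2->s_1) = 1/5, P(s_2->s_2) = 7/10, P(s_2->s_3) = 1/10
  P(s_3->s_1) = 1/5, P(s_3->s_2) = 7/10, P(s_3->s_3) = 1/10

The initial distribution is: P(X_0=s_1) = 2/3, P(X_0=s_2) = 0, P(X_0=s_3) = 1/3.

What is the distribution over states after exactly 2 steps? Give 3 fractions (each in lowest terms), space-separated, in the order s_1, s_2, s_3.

Answer: 4/15 3/5 2/15

Derivation:
Propagating the distribution step by step (d_{t+1} = d_t * P):
d_0 = (s_1=2/3, s_2=0, s_3=1/3)
  d_1[s_1] = 2/3*2/5 + 0*1/5 + 1/3*1/5 = 1/3
  d_1[s_2] = 2/3*2/5 + 0*7/10 + 1/3*7/10 = 1/2
  d_1[s_3] = 2/3*1/5 + 0*1/10 + 1/3*1/10 = 1/6
d_1 = (s_1=1/3, s_2=1/2, s_3=1/6)
  d_2[s_1] = 1/3*2/5 + 1/2*1/5 + 1/6*1/5 = 4/15
  d_2[s_2] = 1/3*2/5 + 1/2*7/10 + 1/6*7/10 = 3/5
  d_2[s_3] = 1/3*1/5 + 1/2*1/10 + 1/6*1/10 = 2/15
d_2 = (s_1=4/15, s_2=3/5, s_3=2/15)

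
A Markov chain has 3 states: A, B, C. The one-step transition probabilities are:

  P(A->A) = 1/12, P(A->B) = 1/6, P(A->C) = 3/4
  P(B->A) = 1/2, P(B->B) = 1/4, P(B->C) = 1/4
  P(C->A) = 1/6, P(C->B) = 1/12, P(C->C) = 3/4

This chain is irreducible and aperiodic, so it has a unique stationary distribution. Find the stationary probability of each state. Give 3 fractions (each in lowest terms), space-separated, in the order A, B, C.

The stationary distribution satisfies pi = pi * P, i.e.:
  pi_A = 1/12*pi_A + 1/2*pi_B + 1/6*pi_C
  pi_B = 1/6*pi_A + 1/4*pi_B + 1/12*pi_C
  pi_C = 3/4*pi_A + 1/4*pi_B + 3/4*pi_C
with normalization: pi_A + pi_B + pi_C = 1.

Using the first 2 balance equations plus normalization, the linear system A*pi = b is:
  [-11/12, 1/2, 1/6] . pi = 0
  [1/6, -3/4, 1/12] . pi = 0
  [1, 1, 1] . pi = 1

Solving yields:
  pi_A = 4/21
  pi_B = 5/42
  pi_C = 29/42

Verification (pi * P):
  4/21*1/12 + 5/42*1/2 + 29/42*1/6 = 4/21 = pi_A  (ok)
  4/21*1/6 + 5/42*1/4 + 29/42*1/12 = 5/42 = pi_B  (ok)
  4/21*3/4 + 5/42*1/4 + 29/42*3/4 = 29/42 = pi_C  (ok)

Answer: 4/21 5/42 29/42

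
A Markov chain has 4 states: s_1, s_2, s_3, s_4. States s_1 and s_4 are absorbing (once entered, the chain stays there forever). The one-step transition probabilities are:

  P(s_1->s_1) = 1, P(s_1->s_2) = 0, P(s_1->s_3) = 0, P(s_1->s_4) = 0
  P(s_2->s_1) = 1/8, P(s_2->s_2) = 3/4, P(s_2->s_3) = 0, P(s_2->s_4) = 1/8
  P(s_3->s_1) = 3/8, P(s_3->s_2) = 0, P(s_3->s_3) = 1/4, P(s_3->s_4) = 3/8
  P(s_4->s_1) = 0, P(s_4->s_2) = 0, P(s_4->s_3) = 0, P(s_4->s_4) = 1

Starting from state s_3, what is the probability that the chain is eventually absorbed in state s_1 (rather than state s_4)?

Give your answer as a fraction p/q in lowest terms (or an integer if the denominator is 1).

Let a_i = P(absorbed in s_1 | start in state i).
Boundary conditions: a_s_1 = 1, a_s_4 = 0.
For each transient state i, a_i = sum_j P(i->j) * a_j:
  a_s_2 = 1/8*a_s_1 + 3/4*a_s_2 + 0*a_s_3 + 1/8*a_s_4
  a_s_3 = 3/8*a_s_1 + 0*a_s_2 + 1/4*a_s_3 + 3/8*a_s_4

Substituting a_s_1 = 1 and a_s_4 = 0, rearrange to (I - Q) a = r where r[i] = P(i -> s_1):
  [1/4, 0] . (a_s_2, a_s_3) = 1/8
  [0, 3/4] . (a_s_2, a_s_3) = 3/8

Solving yields:
  a_s_2 = 1/2
  a_s_3 = 1/2

Starting state is s_3, so the absorption probability is a_s_3 = 1/2.

Answer: 1/2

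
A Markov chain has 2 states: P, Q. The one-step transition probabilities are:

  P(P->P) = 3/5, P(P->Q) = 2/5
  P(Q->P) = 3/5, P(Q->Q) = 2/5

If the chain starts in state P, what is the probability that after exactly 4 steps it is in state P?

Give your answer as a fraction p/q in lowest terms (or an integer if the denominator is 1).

Answer: 3/5

Derivation:
Computing P^4 by repeated multiplication:
P^1 =
  P: [3/5, 2/5]
  Q: [3/5, 2/5]
P^2 =
  P: [3/5, 2/5]
  Q: [3/5, 2/5]
P^3 =
  P: [3/5, 2/5]
  Q: [3/5, 2/5]
P^4 =
  P: [3/5, 2/5]
  Q: [3/5, 2/5]

(P^4)[P -> P] = 3/5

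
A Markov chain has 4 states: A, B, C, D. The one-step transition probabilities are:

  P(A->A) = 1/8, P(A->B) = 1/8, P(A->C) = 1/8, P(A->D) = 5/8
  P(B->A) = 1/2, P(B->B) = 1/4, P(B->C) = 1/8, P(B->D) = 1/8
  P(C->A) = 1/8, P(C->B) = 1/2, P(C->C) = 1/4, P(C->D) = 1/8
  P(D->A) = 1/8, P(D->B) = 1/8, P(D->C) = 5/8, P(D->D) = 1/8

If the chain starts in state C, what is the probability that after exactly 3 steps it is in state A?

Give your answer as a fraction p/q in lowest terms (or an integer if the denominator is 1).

Answer: 59/256

Derivation:
Computing P^3 by repeated multiplication:
P^1 =
  A: [1/8, 1/8, 1/8, 5/8]
  B: [1/2, 1/4, 1/8, 1/8]
  C: [1/8, 1/2, 1/4, 1/8]
  D: [1/8, 1/8, 5/8, 1/8]
P^2 =
  A: [11/64, 3/16, 29/64, 3/16]
  B: [7/32, 13/64, 13/64, 3/8]
  C: [5/16, 9/32, 7/32, 3/16]
  D: [11/64, 3/8, 17/64, 3/16]
P^3 =
  A: [25/128, 163/512, 141/512, 27/128]
  B: [103/512, 29/128, 173/512, 15/64]
  C: [59/256, 31/128, 63/256, 9/32]
  D: [17/64, 139/512, 129/512, 27/128]

(P^3)[C -> A] = 59/256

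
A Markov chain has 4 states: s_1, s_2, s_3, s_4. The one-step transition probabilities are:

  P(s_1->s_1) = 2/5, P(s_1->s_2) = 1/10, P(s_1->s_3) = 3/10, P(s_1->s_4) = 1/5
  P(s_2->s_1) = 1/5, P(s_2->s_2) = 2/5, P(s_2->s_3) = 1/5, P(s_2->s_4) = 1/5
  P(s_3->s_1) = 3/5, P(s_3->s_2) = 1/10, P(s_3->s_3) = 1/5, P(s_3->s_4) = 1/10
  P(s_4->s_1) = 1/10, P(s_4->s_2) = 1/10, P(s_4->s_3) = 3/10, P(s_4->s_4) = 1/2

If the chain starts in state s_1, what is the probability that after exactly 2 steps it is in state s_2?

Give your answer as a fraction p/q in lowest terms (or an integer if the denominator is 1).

Computing P^2 by repeated multiplication:
P^1 =
  s_1: [2/5, 1/10, 3/10, 1/5]
  s_2: [1/5, 2/5, 1/5, 1/5]
  s_3: [3/5, 1/10, 1/5, 1/10]
  s_4: [1/10, 1/10, 3/10, 1/2]
P^2 =
  s_1: [19/50, 13/100, 13/50, 23/100]
  s_2: [3/10, 11/50, 6/25, 6/25]
  s_3: [39/100, 13/100, 27/100, 21/100]
  s_4: [29/100, 13/100, 13/50, 8/25]

(P^2)[s_1 -> s_2] = 13/100

Answer: 13/100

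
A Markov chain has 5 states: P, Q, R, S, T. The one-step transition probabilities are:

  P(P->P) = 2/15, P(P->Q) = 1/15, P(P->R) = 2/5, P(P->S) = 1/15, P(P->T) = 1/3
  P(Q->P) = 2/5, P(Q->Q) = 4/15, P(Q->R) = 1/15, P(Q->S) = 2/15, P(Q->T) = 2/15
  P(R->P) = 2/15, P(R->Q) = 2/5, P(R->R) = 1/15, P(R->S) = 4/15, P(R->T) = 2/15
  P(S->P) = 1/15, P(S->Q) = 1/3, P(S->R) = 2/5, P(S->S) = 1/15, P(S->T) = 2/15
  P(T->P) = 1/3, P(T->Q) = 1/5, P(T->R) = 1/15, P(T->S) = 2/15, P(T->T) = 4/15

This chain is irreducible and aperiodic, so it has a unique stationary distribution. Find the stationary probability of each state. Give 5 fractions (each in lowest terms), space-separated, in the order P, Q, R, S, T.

The stationary distribution satisfies pi = pi * P, i.e.:
  pi_P = 2/15*pi_P + 2/5*pi_Q + 2/15*pi_R + 1/15*pi_S + 1/3*pi_T
  pi_Q = 1/15*pi_P + 4/15*pi_Q + 2/5*pi_R + 1/3*pi_S + 1/5*pi_T
  pi_R = 2/5*pi_P + 1/15*pi_Q + 1/15*pi_R + 2/5*pi_S + 1/15*pi_T
  pi_S = 1/15*pi_P + 2/15*pi_Q + 4/15*pi_R + 1/15*pi_S + 2/15*pi_T
  pi_T = 1/3*pi_P + 2/15*pi_Q + 2/15*pi_R + 2/15*pi_S + 4/15*pi_T
with normalization: pi_P + pi_Q + pi_R + pi_S + pi_T = 1.

Using the first 4 balance equations plus normalization, the linear system A*pi = b is:
  [-13/15, 2/5, 2/15, 1/15, 1/3] . pi = 0
  [1/15, -11/15, 2/5, 1/3, 1/5] . pi = 0
  [2/5, 1/15, -14/15, 2/5, 1/15] . pi = 0
  [1/15, 2/15, 4/15, -14/15, 2/15] . pi = 0
  [1, 1, 1, 1, 1] . pi = 1

Solving yields:
  pi_P = 14048/61075
  pi_Q = 14712/61075
  pi_R = 2297/12215
  pi_S = 8192/61075
  pi_T = 12638/61075

Verification (pi * P):
  14048/61075*2/15 + 14712/61075*2/5 + 2297/12215*2/15 + 8192/61075*1/15 + 12638/61075*1/3 = 14048/61075 = pi_P  (ok)
  14048/61075*1/15 + 14712/61075*4/15 + 2297/12215*2/5 + 8192/61075*1/3 + 12638/61075*1/5 = 14712/61075 = pi_Q  (ok)
  14048/61075*2/5 + 14712/61075*1/15 + 2297/12215*1/15 + 8192/61075*2/5 + 12638/61075*1/15 = 2297/12215 = pi_R  (ok)
  14048/61075*1/15 + 14712/61075*2/15 + 2297/12215*4/15 + 8192/61075*1/15 + 12638/61075*2/15 = 8192/61075 = pi_S  (ok)
  14048/61075*1/3 + 14712/61075*2/15 + 2297/12215*2/15 + 8192/61075*2/15 + 12638/61075*4/15 = 12638/61075 = pi_T  (ok)

Answer: 14048/61075 14712/61075 2297/12215 8192/61075 12638/61075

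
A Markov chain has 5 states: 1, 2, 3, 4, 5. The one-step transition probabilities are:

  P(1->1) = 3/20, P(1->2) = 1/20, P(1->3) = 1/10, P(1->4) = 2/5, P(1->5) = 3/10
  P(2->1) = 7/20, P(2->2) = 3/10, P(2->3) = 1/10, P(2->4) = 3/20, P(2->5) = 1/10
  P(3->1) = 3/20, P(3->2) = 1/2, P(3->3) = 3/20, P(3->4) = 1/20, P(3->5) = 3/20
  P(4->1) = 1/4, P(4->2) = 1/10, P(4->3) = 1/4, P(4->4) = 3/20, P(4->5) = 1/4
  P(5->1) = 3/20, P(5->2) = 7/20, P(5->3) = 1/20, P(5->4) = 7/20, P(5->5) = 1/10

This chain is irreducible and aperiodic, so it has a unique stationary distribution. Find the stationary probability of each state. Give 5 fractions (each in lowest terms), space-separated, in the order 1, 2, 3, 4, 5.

The stationary distribution satisfies pi = pi * P, i.e.:
  pi_1 = 3/20*pi_1 + 7/20*pi_2 + 3/20*pi_3 + 1/4*pi_4 + 3/20*pi_5
  pi_2 = 1/20*pi_1 + 3/10*pi_2 + 1/2*pi_3 + 1/10*pi_4 + 7/20*pi_5
  pi_3 = 1/10*pi_1 + 1/10*pi_2 + 3/20*pi_3 + 1/4*pi_4 + 1/20*pi_5
  pi_4 = 2/5*pi_1 + 3/20*pi_2 + 1/20*pi_3 + 3/20*pi_4 + 7/20*pi_5
  pi_5 = 3/10*pi_1 + 1/10*pi_2 + 3/20*pi_3 + 1/4*pi_4 + 1/10*pi_5
with normalization: pi_1 + pi_2 + pi_3 + pi_4 + pi_5 = 1.

Using the first 4 balance equations plus normalization, the linear system A*pi = b is:
  [-17/20, 7/20, 3/20, 1/4, 3/20] . pi = 0
  [1/20, -7/10, 1/2, 1/10, 7/20] . pi = 0
  [1/10, 1/10, -17/20, 1/4, 1/20] . pi = 0
  [2/5, 3/20, 1/20, -17/20, 7/20] . pi = 0
  [1, 1, 1, 1, 1] . pi = 1

Solving yields:
  pi_1 = 7060/32113
  pi_2 = 7542/32113
  pi_3 = 25367/192678
  pi_4 = 14693/64226
  pi_5 = 17810/96339

Verification (pi * P):
  7060/32113*3/20 + 7542/32113*7/20 + 25367/192678*3/20 + 14693/64226*1/4 + 17810/96339*3/20 = 7060/32113 = pi_1  (ok)
  7060/32113*1/20 + 7542/32113*3/10 + 25367/192678*1/2 + 14693/64226*1/10 + 17810/96339*7/20 = 7542/32113 = pi_2  (ok)
  7060/32113*1/10 + 7542/32113*1/10 + 25367/192678*3/20 + 14693/64226*1/4 + 17810/96339*1/20 = 25367/192678 = pi_3  (ok)
  7060/32113*2/5 + 7542/32113*3/20 + 25367/192678*1/20 + 14693/64226*3/20 + 17810/96339*7/20 = 14693/64226 = pi_4  (ok)
  7060/32113*3/10 + 7542/32113*1/10 + 25367/192678*3/20 + 14693/64226*1/4 + 17810/96339*1/10 = 17810/96339 = pi_5  (ok)

Answer: 7060/32113 7542/32113 25367/192678 14693/64226 17810/96339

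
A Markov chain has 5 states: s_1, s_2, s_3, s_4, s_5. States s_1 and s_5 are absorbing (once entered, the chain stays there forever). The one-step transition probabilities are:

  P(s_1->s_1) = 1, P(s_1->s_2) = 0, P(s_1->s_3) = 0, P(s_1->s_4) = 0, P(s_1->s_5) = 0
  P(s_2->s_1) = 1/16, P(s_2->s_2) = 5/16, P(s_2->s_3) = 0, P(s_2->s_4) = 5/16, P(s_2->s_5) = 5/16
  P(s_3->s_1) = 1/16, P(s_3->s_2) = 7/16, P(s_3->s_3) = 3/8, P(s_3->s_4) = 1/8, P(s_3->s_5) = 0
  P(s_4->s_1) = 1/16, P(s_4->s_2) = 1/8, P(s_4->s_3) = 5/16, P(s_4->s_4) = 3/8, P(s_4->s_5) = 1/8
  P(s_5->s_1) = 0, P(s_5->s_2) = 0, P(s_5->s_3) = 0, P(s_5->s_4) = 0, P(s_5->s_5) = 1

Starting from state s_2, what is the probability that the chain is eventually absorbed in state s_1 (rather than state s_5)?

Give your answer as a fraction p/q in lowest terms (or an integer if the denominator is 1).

Let a_i = P(absorbed in s_1 | start in state i).
Boundary conditions: a_s_1 = 1, a_s_5 = 0.
For each transient state i, a_i = sum_j P(i->j) * a_j:
  a_s_2 = 1/16*a_s_1 + 5/16*a_s_2 + 0*a_s_3 + 5/16*a_s_4 + 5/16*a_s_5
  a_s_3 = 1/16*a_s_1 + 7/16*a_s_2 + 3/8*a_s_3 + 1/8*a_s_4 + 0*a_s_5
  a_s_4 = 1/16*a_s_1 + 1/8*a_s_2 + 5/16*a_s_3 + 3/8*a_s_4 + 1/8*a_s_5

Substituting a_s_1 = 1 and a_s_5 = 0, rearrange to (I - Q) a = r where r[i] = P(i -> s_1):
  [11/16, 0, -5/16] . (a_s_2, a_s_3, a_s_4) = 1/16
  [-7/16, 5/8, -1/8] . (a_s_2, a_s_3, a_s_4) = 1/16
  [-1/8, -5/16, 5/8] . (a_s_2, a_s_3, a_s_4) = 1/16

Solving yields:
  a_s_2 = 3/13
  a_s_3 = 21/65
  a_s_4 = 4/13

Starting state is s_2, so the absorption probability is a_s_2 = 3/13.

Answer: 3/13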